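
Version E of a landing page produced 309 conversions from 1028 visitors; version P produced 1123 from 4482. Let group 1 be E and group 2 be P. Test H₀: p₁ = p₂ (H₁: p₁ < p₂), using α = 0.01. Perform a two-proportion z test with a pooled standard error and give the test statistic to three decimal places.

z = 3.298

p̂₁ = 309/1028 ≈ 0.300584, p̂₂ = 1123/4482 ≈ 0.250558.
Pooled p̂ = (309+1123)/(1028+4482) = 1432/5510 = 0.259891.
SE = √(0.192348 × 0.00119588) = 0.015167.
z = (0.300584 − 0.250558)/0.015167 = 0.050026/0.015167 = 3.298.
p-value = P(Z < 3.298) ≈ 0.9995, so at α = 0.01 we fail to reject H₀.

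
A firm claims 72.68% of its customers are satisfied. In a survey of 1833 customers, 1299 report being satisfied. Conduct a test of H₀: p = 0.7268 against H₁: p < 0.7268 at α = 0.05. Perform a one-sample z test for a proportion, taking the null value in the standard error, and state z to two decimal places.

p̂ = 1299/1833 = 0.7087.
SE = √(p₀(1−p₀)/n) = √(0.19856/1833) = 0.0104.
z = (0.7087 − 0.7268)/0.0104 = -0.0181/0.0104 = -1.74.
p-value = P(Z < -1.742) ≈ 0.0408, so at α = 0.05 we reject H₀.

z = -1.74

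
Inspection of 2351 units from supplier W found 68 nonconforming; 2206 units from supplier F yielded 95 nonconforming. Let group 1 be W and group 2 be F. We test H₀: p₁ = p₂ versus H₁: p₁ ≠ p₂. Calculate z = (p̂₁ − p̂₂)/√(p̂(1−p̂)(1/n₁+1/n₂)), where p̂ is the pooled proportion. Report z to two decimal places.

z = -2.57

p̂₁ = 68/2351 ≈ 0.02892, p̂₂ = 95/2206 ≈ 0.04306.
Pooled p̂ = (68+95)/(2351+2206) = 163/4557 = 0.03577.
SE = √(p̂(1−p̂)(1/n₁+1/n₂)) = √(0.03577·0.96423·0.00087866) = √(3.03047e-05) = 0.00550.
z = (0.02892 − 0.04306)/0.00550 = -0.01414/0.00550 = -2.57.
Two-sided p-value ≈ 2·Φ(−2.569) = 0.0102.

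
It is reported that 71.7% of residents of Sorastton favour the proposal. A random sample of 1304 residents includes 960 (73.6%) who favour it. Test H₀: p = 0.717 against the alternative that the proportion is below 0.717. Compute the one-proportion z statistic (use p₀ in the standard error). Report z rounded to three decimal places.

z = 1.539

p̂ = 960/1304 ≈ 0.736196.
Standard error under H₀: √(0.717×0.283/1304) = 0.012474.
z = (0.736196 − 0.717)/0.012474 = 0.019196/0.012474 = 1.539.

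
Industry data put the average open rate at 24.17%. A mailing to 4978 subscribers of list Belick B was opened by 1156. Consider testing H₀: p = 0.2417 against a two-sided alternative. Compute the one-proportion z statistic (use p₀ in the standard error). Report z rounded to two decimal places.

z = -1.56

p̂ = 1156/4978 = 0.2322.
SE = √(p₀(1−p₀)/n) = √(0.18328/4978) = 0.0061.
z = (0.2322 − 0.2417)/0.0061 = -0.0095/0.0061 = -1.56.
p-value = 2·P(Z > 1.562) ≈ 0.1183.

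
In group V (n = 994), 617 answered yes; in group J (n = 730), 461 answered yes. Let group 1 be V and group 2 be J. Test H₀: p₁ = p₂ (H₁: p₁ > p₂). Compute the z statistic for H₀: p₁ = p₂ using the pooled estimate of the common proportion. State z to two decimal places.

p̂₁ = 617/994 ≈ 0.6207, p̂₂ = 461/730 ≈ 0.6315.
Pooled p̂ = (617+461)/(994+730) = 1078/1724 = 0.6253.
SE = √(0.234302 × 0.0023759) = 0.0236.
z = (0.6207 − 0.6315)/0.0236 = -0.0108/0.0236 = -0.46.

z = -0.46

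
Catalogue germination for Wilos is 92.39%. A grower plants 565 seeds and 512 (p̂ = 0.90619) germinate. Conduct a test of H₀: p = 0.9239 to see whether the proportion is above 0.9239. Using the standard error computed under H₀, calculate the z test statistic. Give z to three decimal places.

z = -1.587

p̂ = 512/565 = 0.90619.
Under H₀, SE = √(0.9239·0.0761/565) = √(0.00012444) = 0.01116.
z = (0.90619 − 0.9239)/0.01116 = -0.01771/0.01116 = -1.587.
p-value = P(Z > -1.587) ≈ 0.9438.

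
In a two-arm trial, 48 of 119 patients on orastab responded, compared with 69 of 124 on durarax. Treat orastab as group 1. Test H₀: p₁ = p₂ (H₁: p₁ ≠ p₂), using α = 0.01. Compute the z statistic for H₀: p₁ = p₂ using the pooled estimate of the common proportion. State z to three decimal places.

p̂₁ = 48/119 ≈ 0.40336, p̂₂ = 69/124 ≈ 0.55645.
Pooled p̂ = (48+69)/(119+124) = 117/243 = 0.48148.
SE = √(0.249657 × 0.0164679) = 0.06412.
z = (0.40336 − 0.55645)/0.06412 = -0.15309/0.06412 = -2.388.
Two-sided p-value ≈ 2·Φ(−2.388) = 0.0170. With α = 0.01, fail to reject H₀.

z = -2.388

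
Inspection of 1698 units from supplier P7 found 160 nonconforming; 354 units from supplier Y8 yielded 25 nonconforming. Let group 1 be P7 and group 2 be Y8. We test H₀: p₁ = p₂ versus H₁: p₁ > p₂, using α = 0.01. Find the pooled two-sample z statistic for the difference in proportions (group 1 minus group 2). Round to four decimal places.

p̂₁ = 160/1698 = 0.0942285, p̂₂ = 25/354 = 0.0706215.
Pooled p̂ = (160+25)/(1698+354) = 185/2052 = 0.0901559.
SE = √(p̂(1−p̂)(1/n₁+1/n₂)) = √(0.0901559·0.9098441·0.00341379) = √(0.000280026) = 0.0167340.
z = (0.0942285 − 0.0706215)/0.0167340 = 0.0236070/0.0167340 = 1.4107.
p-value = P(Z > 1.411) ≈ 0.0792, so at α = 0.01 we fail to reject H₀.

z = 1.4107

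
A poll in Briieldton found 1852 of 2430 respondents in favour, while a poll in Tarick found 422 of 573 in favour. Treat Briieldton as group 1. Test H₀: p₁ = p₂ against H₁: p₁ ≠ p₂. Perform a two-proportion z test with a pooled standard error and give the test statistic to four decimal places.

p̂₁ = 1852/2430 ≈ 0.762140, p̂₂ = 422/573 ≈ 0.736475.
Pooled p̂ = (1852+422)/(2430+573) = 2274/3003 = 0.757243.
SE = √(0.183826 × 0.00215672) = 0.019911.
z = (0.762140 − 0.736475)/0.019911 = 0.025665/0.019911 = 1.2890.
p-value = 2·P(Z > 1.289) ≈ 0.1974.

z = 1.2890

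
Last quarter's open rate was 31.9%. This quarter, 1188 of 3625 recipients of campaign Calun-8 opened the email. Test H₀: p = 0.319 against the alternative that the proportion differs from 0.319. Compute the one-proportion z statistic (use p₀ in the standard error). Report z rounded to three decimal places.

z = 1.127

p̂ = 1188/3625 ≈ 0.32772.
SE = √(p₀(1−p₀)/n) = √(0.21724/3625) = 0.00774.
z = (0.32772 − 0.319)/0.00774 = 0.00872/0.00774 = 1.127.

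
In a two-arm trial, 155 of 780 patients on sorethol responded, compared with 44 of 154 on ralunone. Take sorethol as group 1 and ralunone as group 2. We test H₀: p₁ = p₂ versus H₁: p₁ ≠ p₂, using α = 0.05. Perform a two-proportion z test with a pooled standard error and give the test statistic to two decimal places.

p̂₁ = 155/780 ≈ 0.1987, p̂₂ = 44/154 ≈ 0.2857.
Pooled p̂ = (155+44)/(780+154) = 199/934 = 0.2131.
SE = √(p̂(1−p̂)(1/n₁+1/n₂)) = √(0.2131·0.7869·0.00777556) = √(0.0013037) = 0.0361.
z = (0.1987 − 0.2857)/0.0361 = -0.0870/0.0361 = -2.41.
p-value = 2·P(Z > 2.409) ≈ 0.0160. With α = 0.05, reject H₀.

z = -2.41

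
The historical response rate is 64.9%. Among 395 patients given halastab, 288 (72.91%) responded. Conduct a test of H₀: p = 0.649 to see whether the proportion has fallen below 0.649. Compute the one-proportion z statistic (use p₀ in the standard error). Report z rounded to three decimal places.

z = 3.336

p̂ = 288/395 ≈ 0.729114.
Under H₀, SE = √(0.649·0.351/395) = √(0.000576706) = 0.024015.
z = (0.729114 − 0.649)/0.024015 = 0.080114/0.024015 = 3.336.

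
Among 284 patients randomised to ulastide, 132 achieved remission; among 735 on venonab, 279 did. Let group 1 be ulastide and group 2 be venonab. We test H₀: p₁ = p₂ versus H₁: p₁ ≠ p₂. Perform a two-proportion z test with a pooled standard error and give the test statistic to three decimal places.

z = 2.486

p̂₁ = 132/284 = 0.464789, p̂₂ = 279/735 = 0.379592.
Pooled p̂ = (132+279)/(284+735) = 411/1019 = 0.403337.
SE = √(0.240656 × 0.00488167) = 0.034275.
z = (0.464789 − 0.379592)/0.034275 = 0.085197/0.034275 = 2.486.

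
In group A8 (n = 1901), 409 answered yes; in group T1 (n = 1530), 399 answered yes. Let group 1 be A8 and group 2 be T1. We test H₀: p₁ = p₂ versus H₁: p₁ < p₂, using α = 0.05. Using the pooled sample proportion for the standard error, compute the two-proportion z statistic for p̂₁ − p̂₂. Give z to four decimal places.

p̂₁ = 409/1901 = 0.215150, p̂₂ = 399/1530 = 0.260784.
Pooled p̂ = (409+399)/(1901+1530) = 808/3431 = 0.235500.
SE = √(p̂(1−p̂)(1/n₁+1/n₂)) = √(0.235500·0.764500·0.00117963) = √(0.000212381) = 0.014573.
z = (0.215150 − 0.260784)/0.014573 = -0.045634/0.014573 = -3.1314.
p-value = P(Z < -3.131) ≈ 0.0009. With α = 0.05, reject H₀.

z = -3.1314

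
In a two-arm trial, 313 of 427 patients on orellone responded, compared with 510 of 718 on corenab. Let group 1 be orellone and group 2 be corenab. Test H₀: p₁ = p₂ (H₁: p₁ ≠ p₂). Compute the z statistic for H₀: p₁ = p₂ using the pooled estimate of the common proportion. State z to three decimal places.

z = 0.827

p̂₁ = 313/427 = 0.733021, p̂₂ = 510/718 = 0.710306.
Pooled p̂ = (313+510)/(427+718) = 823/1145 = 0.718777.
SE = √(0.202136 × 0.00373468) = 0.027476.
z = (0.733021 − 0.710306)/0.027476 = 0.022715/0.027476 = 0.827.
Two-sided p-value ≈ 2·Φ(−0.827) = 0.4084.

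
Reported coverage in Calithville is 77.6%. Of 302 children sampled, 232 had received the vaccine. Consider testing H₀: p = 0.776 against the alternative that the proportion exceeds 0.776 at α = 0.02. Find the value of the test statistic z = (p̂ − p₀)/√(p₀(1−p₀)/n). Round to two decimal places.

z = -0.32

p̂ = 232/302 ≈ 0.7682.
SE = √(p₀(1−p₀)/n) = √(0.17382/302) = 0.0240.
z = (0.7682 − 0.776)/0.0240 = -0.0078/0.0240 = -0.32.
p-value = P(Z > -0.325) ≈ 0.6273; since p > α = 0.02, fail to reject H₀.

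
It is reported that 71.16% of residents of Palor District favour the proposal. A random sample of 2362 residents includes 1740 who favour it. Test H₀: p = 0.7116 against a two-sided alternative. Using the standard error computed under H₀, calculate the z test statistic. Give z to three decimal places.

p̂ = 1740/2362 = 0.73666.
Under H₀, SE = √(0.7116·0.2884/2362) = √(8.68863e-05) = 0.00932.
z = (0.73666 − 0.7116)/0.00932 = 0.02506/0.00932 = 2.689.
p-value = 2·P(Z > 2.689) ≈ 0.0072.

z = 2.689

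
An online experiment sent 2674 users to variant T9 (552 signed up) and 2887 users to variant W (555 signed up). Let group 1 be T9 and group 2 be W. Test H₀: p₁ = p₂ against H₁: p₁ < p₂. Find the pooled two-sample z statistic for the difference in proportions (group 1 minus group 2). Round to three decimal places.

p̂₁ = 552/2674 ≈ 0.20643, p̂₂ = 555/2887 ≈ 0.19224.
Pooled p̂ = (552+555)/(2674+2887) = 1107/5561 = 0.19906.
SE = √(p̂(1−p̂)(1/n₁+1/n₂)) = √(0.19906·0.80094·0.000720352) = √(0.000114852) = 0.01072.
z = (0.20643 − 0.19224)/0.01072 = 0.01419/0.01072 = 1.324.

z = 1.324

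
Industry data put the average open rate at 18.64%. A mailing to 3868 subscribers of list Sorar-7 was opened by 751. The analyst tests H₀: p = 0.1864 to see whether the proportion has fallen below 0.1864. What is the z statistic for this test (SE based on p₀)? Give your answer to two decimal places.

z = 1.24

p̂ = 751/3868 = 0.1942.
SE = √(p₀(1−p₀)/n) = √(0.15166/3868) = 0.0063.
z = (0.1942 − 0.1864)/0.0063 = 0.0078/0.0063 = 1.24.
p-value = P(Z < 1.239) ≈ 0.8923.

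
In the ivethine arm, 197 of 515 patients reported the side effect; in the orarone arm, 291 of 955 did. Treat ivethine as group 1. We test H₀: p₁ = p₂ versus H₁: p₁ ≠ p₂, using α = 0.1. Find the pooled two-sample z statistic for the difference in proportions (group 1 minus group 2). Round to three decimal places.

z = 3.022

p̂₁ = 197/515 = 0.38252, p̂₂ = 291/955 = 0.30471.
Pooled p̂ = (197+291)/(515+955) = 488/1470 = 0.33197.
SE = √(p̂(1−p̂)(1/n₁+1/n₂)) = √(0.33197·0.66803·0.00298887) = √(0.000662832) = 0.02575.
z = (0.38252 − 0.30471)/0.02575 = 0.07781/0.02575 = 3.022.
Two-sided p-value ≈ 2·Φ(−3.022) = 0.0025. With α = 0.1, reject H₀.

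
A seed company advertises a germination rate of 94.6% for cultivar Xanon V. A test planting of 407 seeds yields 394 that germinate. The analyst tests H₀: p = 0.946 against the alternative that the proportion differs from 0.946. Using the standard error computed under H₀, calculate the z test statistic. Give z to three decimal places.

p̂ = 394/407 = 0.968059.
Under H₀, SE = √(0.946·0.054/407) = √(0.000125514) = 0.011203.
z = (0.968059 − 0.946)/0.011203 = 0.022059/0.011203 = 1.969.
p-value = 2·P(Z > 1.969) ≈ 0.0490.

z = 1.969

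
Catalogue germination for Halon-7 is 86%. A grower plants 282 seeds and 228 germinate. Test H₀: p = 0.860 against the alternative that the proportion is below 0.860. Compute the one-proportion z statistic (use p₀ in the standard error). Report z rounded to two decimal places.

p̂ = 228/282 ≈ 0.8085.
Standard error under H₀: √(0.86×0.14/282) = 0.0207.
z = (0.8085 − 0.86)/0.0207 = -0.0515/0.0207 = -2.49.
p-value = P(Z < -2.492) ≈ 0.0064.

z = -2.49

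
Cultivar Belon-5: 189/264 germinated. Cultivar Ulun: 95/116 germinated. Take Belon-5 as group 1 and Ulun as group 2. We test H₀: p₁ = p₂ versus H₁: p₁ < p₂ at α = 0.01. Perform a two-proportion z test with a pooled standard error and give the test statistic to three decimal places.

z = -2.129

p̂₁ = 189/264 = 0.71591, p̂₂ = 95/116 = 0.81897.
Pooled p̂ = (189+95)/(264+116) = 284/380 = 0.74737.
SE = √(p̂(1−p̂)(1/n₁+1/n₂)) = √(0.74737·0.25263·0.0124086) = √(0.00234285) = 0.04840.
z = (0.71591 − 0.81897)/0.04840 = -0.10306/0.04840 = -2.129.
p-value = P(Z < -2.129) ≈ 0.0166, so at α = 0.01 we fail to reject H₀.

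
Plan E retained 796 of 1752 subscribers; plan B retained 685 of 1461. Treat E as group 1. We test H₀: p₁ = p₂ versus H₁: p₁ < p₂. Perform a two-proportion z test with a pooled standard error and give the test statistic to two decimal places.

p̂₁ = 796/1752 = 0.4543, p̂₂ = 685/1461 = 0.4689.
Pooled p̂ = (796+685)/(1752+1461) = 1481/3213 = 0.4609.
SE = √(p̂(1−p̂)(1/n₁+1/n₂)) = √(0.4609·0.5391·0.00125524) = √(0.000311895) = 0.0177.
z = (0.4543 − 0.4689)/0.0177 = -0.0146/0.0177 = -0.82.
p-value = P(Z < -0.822) ≈ 0.2055.

z = -0.82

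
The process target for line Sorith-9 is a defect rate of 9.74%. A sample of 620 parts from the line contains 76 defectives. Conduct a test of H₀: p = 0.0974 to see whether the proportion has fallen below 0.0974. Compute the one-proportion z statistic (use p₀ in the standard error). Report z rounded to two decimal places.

p̂ = 76/620 ≈ 0.12258.
Under H₀, SE = √(0.0974·0.9026/620) = √(0.000141796) = 0.01191.
z = (0.12258 − 0.0974)/0.01191 = 0.02518/0.01191 = 2.11.
p-value = P(Z < 2.115) ≈ 0.9828.

z = 2.11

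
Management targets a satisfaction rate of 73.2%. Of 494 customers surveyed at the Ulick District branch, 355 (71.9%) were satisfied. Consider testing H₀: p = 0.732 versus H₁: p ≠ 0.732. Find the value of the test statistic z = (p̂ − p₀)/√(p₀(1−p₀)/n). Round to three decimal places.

z = -0.671

p̂ = 355/494 = 0.71862.
SE = √(p₀(1−p₀)/n) = √(0.19618/494) = 0.01993.
z = (0.71862 − 0.732)/0.01993 = -0.01338/0.01993 = -0.671.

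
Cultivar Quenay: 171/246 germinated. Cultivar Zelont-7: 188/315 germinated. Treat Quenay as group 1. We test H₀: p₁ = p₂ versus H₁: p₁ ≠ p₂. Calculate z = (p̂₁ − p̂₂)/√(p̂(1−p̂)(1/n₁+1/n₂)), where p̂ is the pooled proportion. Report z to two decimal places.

p̂₁ = 171/246 ≈ 0.6951, p̂₂ = 188/315 ≈ 0.5968.
Pooled p̂ = (171+188)/(246+315) = 359/561 = 0.6399.
SE = √(p̂(1−p̂)(1/n₁+1/n₂)) = √(0.6399·0.3601·0.00723964) = √(0.00166816) = 0.0408.
z = (0.6951 − 0.5968)/0.0408 = 0.0983/0.0408 = 2.41.

z = 2.41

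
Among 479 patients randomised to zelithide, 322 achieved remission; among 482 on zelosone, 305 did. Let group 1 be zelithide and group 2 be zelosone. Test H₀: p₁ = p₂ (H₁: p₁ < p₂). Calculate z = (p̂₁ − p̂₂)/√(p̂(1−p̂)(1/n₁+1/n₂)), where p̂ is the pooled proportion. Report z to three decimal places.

p̂₁ = 322/479 ≈ 0.67223, p̂₂ = 305/482 ≈ 0.63278.
Pooled p̂ = (322+305)/(479+482) = 627/961 = 0.65245.
SE = √(p̂(1−p̂)(1/n₁+1/n₂)) = √(0.65245·0.34755·0.00416237) = √(0.000943861) = 0.03072.
z = (0.67223 − 0.63278)/0.03072 = 0.03945/0.03072 = 1.284.

z = 1.284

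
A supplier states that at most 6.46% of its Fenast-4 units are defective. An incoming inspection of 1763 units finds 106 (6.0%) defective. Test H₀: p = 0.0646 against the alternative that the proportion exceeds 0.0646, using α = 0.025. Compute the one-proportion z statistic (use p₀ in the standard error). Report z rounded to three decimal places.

p̂ = 106/1763 = 0.060125.
Under H₀, SE = √(0.0646·0.9354/1763) = √(3.4275e-05) = 0.005854.
z = (0.060125 − 0.0646)/0.005854 = -0.004475/0.005854 = -0.764.
p-value = P(Z > -0.764) ≈ 0.7777; since p > α = 0.025, fail to reject H₀.

z = -0.764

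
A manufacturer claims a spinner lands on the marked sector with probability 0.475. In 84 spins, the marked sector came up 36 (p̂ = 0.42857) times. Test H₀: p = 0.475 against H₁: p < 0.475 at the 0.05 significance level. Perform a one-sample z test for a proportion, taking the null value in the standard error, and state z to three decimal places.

p̂ = 36/84 = 0.42857.
Standard error under H₀: √(0.475×0.525/84) = 0.05449.
z = (0.42857 − 0.475)/0.05449 = -0.04643/0.05449 = -0.852.
p-value = P(Z < -0.852) ≈ 0.1971, so at α = 0.05 we fail to reject H₀.

z = -0.852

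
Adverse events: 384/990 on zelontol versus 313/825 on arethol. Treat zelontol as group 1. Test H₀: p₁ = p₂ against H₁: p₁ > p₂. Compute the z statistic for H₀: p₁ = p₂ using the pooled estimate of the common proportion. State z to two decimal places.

z = 0.37

p̂₁ = 384/990 = 0.3879, p̂₂ = 313/825 = 0.3794.
Pooled p̂ = (384+313)/(990+825) = 697/1815 = 0.3840.
SE = √(0.236549 × 0.00222222) = 0.0229.
z = (0.3879 − 0.3794)/0.0229 = 0.0085/0.0229 = 0.37.
p-value = P(Z > 0.370) ≈ 0.3557.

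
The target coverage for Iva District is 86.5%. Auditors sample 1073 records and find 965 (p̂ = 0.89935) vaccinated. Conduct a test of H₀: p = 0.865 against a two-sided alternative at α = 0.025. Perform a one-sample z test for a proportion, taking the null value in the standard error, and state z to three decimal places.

p̂ = 965/1073 = 0.8993476.
Standard error under H₀: √(0.865×0.135/1073) = 0.0104322.
z = (0.8993476 − 0.865)/0.0104322 = 0.0343476/0.0104322 = 3.292.
p-value = 2·P(Z > 3.292) ≈ 0.0010, so at α = 0.025 we reject H₀.

z = 3.292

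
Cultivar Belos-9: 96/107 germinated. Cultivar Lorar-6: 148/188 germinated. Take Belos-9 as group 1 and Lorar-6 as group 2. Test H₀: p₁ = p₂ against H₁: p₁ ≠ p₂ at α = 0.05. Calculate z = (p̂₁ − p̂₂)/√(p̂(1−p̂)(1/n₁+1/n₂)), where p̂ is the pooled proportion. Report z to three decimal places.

p̂₁ = 96/107 = 0.897196, p̂₂ = 148/188 = 0.787234.
Pooled p̂ = (96+148)/(107+188) = 244/295 = 0.827119.
SE = √(0.142993 × 0.0146649) = 0.045793.
z = (0.897196 − 0.787234)/0.045793 = 0.109962/0.045793 = 2.401.
Two-sided p-value ≈ 2·Φ(−2.401) = 0.0163; since p < α = 0.05, reject H₀.

z = 2.401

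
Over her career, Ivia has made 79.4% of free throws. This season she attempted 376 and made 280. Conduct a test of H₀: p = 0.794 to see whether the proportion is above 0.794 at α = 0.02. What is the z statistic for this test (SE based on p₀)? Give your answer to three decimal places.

z = -2.365

p̂ = 280/376 ≈ 0.744681.
Standard error under H₀: √(0.794×0.206/376) = 0.020857.
z = (0.744681 − 0.794)/0.020857 = -0.049319/0.020857 = -2.365.
p-value = P(Z > -2.365) ≈ 0.9910, so at α = 0.02 we fail to reject H₀.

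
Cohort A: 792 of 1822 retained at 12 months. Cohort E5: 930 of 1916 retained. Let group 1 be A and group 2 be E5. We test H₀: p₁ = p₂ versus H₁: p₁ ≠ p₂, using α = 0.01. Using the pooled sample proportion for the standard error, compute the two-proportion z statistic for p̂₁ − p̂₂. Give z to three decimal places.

p̂₁ = 792/1822 ≈ 0.434687, p̂₂ = 930/1916 ≈ 0.485386.
Pooled p̂ = (792+930)/(1822+1916) = 1722/3738 = 0.460674.
SE = √(0.248453 × 0.00107077) = 0.016311.
z = (0.434687 − 0.485386)/0.016311 = -0.050699/0.016311 = -3.108.
Two-sided p-value ≈ 2·Φ(−3.108) = 0.0019; since p < α = 0.01, reject H₀.

z = -3.108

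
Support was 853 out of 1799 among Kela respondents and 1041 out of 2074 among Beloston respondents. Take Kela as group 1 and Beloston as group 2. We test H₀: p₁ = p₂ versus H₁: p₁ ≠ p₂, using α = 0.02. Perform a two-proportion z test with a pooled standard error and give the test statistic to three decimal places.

z = -1.725

p̂₁ = 853/1799 ≈ 0.474152, p̂₂ = 1041/2074 ≈ 0.501929.
Pooled p̂ = (853+1041)/(1799+2074) = 1894/3873 = 0.489027.
SE = √(p̂(1−p̂)(1/n₁+1/n₂)) = √(0.489027·0.510973·0.00103802) = √(0.000259381) = 0.016105.
z = (0.474152 − 0.501929)/0.016105 = -0.027777/0.016105 = -1.725.
Two-sided p-value ≈ 2·Φ(−1.725) = 0.0846. With α = 0.02, fail to reject H₀.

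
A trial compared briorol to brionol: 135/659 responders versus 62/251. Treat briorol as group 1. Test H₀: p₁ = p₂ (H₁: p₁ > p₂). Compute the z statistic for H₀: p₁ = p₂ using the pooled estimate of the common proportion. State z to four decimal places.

p̂₁ = 135/659 = 0.204856, p̂₂ = 62/251 = 0.247012.
Pooled p̂ = (135+62)/(659+251) = 197/910 = 0.216484.
SE = √(p̂(1−p̂)(1/n₁+1/n₂)) = √(0.216484·0.783516·0.00550151) = √(0.000933158) = 0.030548.
z = (0.204856 − 0.247012)/0.030548 = -0.042156/0.030548 = -1.3800.

z = -1.3800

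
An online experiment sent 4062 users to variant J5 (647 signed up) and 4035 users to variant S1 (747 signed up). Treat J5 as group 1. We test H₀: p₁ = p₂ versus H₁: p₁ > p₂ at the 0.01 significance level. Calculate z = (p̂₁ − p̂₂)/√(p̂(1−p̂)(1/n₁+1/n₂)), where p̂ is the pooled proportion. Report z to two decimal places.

z = -3.08

p̂₁ = 647/4062 ≈ 0.15928, p̂₂ = 747/4035 ≈ 0.18513.
Pooled p̂ = (647+747)/(4062+4035) = 1394/8097 = 0.17216.
SE = √(p̂(1−p̂)(1/n₁+1/n₂)) = √(0.17216·0.82784·0.000494016) = √(7.04084e-05) = 0.00839.
z = (0.15928 − 0.18513)/0.00839 = -0.02585/0.00839 = -3.08.
p-value = P(Z > -3.081) ≈ 0.9990. With α = 0.01, fail to reject H₀.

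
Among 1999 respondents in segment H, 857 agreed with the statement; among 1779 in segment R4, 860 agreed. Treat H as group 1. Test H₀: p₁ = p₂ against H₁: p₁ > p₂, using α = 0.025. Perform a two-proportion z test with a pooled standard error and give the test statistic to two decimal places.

p̂₁ = 857/1999 ≈ 0.42871, p̂₂ = 860/1779 ≈ 0.48342.
Pooled p̂ = (857+860)/(1999+1779) = 1717/3778 = 0.45447.
SE = √(0.247927 × 0.00106236) = 0.01623.
z = (0.42871 − 0.48342)/0.01623 = -0.05471/0.01623 = -3.37.
p-value = P(Z > -3.371) ≈ 0.9996, so at α = 0.025 we fail to reject H₀.

z = -3.37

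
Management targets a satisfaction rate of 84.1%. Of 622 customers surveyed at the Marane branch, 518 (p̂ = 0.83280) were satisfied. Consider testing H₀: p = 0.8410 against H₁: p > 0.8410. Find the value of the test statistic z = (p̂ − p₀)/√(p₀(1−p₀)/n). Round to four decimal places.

p̂ = 518/622 ≈ 0.8327974.
Standard error under H₀: √(0.841×0.159/622) = 0.0146623.
z = (0.8327974 − 0.841)/0.0146623 = -0.0082026/0.0146623 = -0.5594.
p-value = P(Z > -0.559) ≈ 0.7121.

z = -0.5594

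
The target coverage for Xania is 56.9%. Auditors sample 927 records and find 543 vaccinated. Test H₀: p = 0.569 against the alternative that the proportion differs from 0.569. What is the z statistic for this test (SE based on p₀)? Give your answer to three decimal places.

p̂ = 543/927 = 0.58576.
Under H₀, SE = √(0.569·0.431/927) = √(0.000264551) = 0.01627.
z = (0.58576 − 0.569)/0.01627 = 0.01676/0.01627 = 1.030.

z = 1.030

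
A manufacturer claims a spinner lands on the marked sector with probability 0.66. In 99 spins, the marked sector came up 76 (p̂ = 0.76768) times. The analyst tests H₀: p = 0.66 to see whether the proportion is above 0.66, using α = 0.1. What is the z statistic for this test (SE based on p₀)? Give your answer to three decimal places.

p̂ = 76/99 ≈ 0.76768.
Under H₀, SE = √(0.66·0.34/99) = √(0.00226667) = 0.04761.
z = (0.76768 − 0.66)/0.04761 = 0.10768/0.04761 = 2.262.
p-value = P(Z > 2.262) ≈ 0.0119. With α = 0.1, reject H₀.

z = 2.262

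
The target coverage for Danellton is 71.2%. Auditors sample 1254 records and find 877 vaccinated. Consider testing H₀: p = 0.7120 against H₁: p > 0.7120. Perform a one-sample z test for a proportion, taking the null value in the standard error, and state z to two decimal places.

z = -0.99

p̂ = 877/1254 = 0.69936.
Under H₀, SE = √(0.712·0.288/1254) = √(0.000163522) = 0.01279.
z = (0.69936 − 0.712)/0.01279 = -0.01264/0.01279 = -0.99.
p-value = P(Z > -0.988) ≈ 0.8385.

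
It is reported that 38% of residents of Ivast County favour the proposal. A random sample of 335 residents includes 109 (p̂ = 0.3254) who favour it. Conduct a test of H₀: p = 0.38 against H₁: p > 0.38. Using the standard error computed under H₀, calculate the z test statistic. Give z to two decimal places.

p̂ = 109/335 ≈ 0.3254.
Under H₀, SE = √(0.38·0.62/335) = √(0.000703284) = 0.0265.
z = (0.3254 − 0.38)/0.0265 = -0.0546/0.0265 = -2.06.
p-value = P(Z > -2.060) ≈ 0.9803.

z = -2.06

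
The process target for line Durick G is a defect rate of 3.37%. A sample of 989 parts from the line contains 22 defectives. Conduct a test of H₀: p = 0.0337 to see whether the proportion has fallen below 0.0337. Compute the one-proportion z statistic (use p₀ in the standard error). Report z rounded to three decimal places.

p̂ = 22/989 = 0.022245.
Standard error under H₀: √(0.0337×0.9663/989) = 0.005738.
z = (0.022245 − 0.0337)/0.005738 = -0.011455/0.005738 = -1.996.

z = -1.996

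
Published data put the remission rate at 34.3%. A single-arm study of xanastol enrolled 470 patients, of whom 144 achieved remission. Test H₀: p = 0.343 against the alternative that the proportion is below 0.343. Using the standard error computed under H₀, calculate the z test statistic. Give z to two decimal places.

z = -1.67

p̂ = 144/470 ≈ 0.3064.
Under H₀, SE = √(0.343·0.657/470) = √(0.00047947) = 0.0219.
z = (0.3064 − 0.343)/0.0219 = -0.0366/0.0219 = -1.67.
p-value = P(Z < -1.672) ≈ 0.0472.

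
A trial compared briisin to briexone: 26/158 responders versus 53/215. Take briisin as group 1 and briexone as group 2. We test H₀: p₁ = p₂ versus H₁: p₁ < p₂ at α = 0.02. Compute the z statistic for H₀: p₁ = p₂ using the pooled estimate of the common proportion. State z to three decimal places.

p̂₁ = 26/158 = 0.16456, p̂₂ = 53/215 = 0.24651.
Pooled p̂ = (26+53)/(158+215) = 79/373 = 0.21180.
SE = √(p̂(1−p̂)(1/n₁+1/n₂)) = √(0.21180·0.78820·0.0109803) = √(0.00183303) = 0.04281.
z = (0.16456 − 0.24651)/0.04281 = -0.08195/0.04281 = -1.914.
p-value = P(Z < -1.914) ≈ 0.0278. With α = 0.02, fail to reject H₀.

z = -1.914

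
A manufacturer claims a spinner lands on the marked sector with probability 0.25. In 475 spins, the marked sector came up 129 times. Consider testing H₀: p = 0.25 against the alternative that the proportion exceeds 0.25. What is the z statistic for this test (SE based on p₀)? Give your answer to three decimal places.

z = 1.086

p̂ = 129/475 ≈ 0.27158.
SE = √(p₀(1−p₀)/n) = √(0.1875/475) = 0.01987.
z = (0.27158 − 0.25)/0.01987 = 0.02158/0.01987 = 1.086.
p-value = P(Z > 1.086) ≈ 0.1387.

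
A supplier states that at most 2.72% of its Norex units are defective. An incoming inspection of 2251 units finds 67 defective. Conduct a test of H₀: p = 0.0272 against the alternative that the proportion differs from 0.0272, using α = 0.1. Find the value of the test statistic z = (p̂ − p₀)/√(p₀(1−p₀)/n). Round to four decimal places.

z = 0.7480

p̂ = 67/2251 ≈ 0.029765.
SE = √(p₀(1−p₀)/n) = √(0.02646/2251) = 0.003429.
z = (0.029765 − 0.0272)/0.003429 = 0.002565/0.003429 = 0.7480.
p-value = 2·P(Z > 0.748) ≈ 0.4545. With α = 0.1, fail to reject H₀.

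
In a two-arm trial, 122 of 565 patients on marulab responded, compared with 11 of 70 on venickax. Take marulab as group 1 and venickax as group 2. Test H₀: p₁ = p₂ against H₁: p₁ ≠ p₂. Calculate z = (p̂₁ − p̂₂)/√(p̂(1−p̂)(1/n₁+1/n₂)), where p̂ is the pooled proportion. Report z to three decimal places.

z = 1.140

p̂₁ = 122/565 ≈ 0.21593, p̂₂ = 11/70 ≈ 0.15714.
Pooled p̂ = (122+11)/(565+70) = 133/635 = 0.20945.
SE = √(p̂(1−p̂)(1/n₁+1/n₂)) = √(0.20945·0.79055·0.0160556) = √(0.00265849) = 0.05156.
z = (0.21593 − 0.15714)/0.05156 = 0.05879/0.05156 = 1.140.
Two-sided p-value ≈ 2·Φ(−1.140) = 0.2542.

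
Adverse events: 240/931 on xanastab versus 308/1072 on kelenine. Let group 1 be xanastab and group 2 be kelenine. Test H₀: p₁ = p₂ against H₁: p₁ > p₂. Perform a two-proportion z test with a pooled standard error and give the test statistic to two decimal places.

z = -1.48

p̂₁ = 240/931 ≈ 0.25779, p̂₂ = 308/1072 ≈ 0.28731.
Pooled p̂ = (240+308)/(931+1072) = 548/2003 = 0.27359.
SE = √(0.198738 × 0.00200695) = 0.01997.
z = (0.25779 − 0.28731)/0.01997 = -0.02952/0.01997 = -1.48.
p-value = P(Z > -1.478) ≈ 0.9304.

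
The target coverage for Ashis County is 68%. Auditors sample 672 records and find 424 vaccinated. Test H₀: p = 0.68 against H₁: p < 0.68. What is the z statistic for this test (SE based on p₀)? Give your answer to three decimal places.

p̂ = 424/672 ≈ 0.630952.
Under H₀, SE = √(0.68·0.32/672) = √(0.00032381) = 0.017995.
z = (0.630952 − 0.68)/0.017995 = -0.049048/0.017995 = -2.726.

z = -2.726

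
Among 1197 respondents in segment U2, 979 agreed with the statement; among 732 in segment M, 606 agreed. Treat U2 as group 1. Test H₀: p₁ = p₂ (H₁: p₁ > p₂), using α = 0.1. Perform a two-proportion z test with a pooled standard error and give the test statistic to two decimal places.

p̂₁ = 979/1197 ≈ 0.8179, p̂₂ = 606/732 ≈ 0.8279.
Pooled p̂ = (979+606)/(1197+732) = 1585/1929 = 0.8217.
SE = √(p̂(1−p̂)(1/n₁+1/n₂)) = √(0.8217·0.1783·0.00220154) = √(0.00032259) = 0.0180.
z = (0.8179 − 0.8279)/0.0180 = -0.0100/0.0180 = -0.56.
p-value = P(Z > -0.556) ≈ 0.7110. With α = 0.1, fail to reject H₀.

z = -0.56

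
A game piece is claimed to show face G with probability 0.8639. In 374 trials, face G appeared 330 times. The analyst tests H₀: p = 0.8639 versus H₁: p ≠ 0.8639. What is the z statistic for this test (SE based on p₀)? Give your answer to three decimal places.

z = 1.041

p̂ = 330/374 ≈ 0.88235.
Standard error under H₀: √(0.8639×0.1361/374) = 0.01773.
z = (0.88235 − 0.8639)/0.01773 = 0.01845/0.01773 = 1.041.
Two-sided p-value ≈ 2·Φ(−1.041) = 0.2980.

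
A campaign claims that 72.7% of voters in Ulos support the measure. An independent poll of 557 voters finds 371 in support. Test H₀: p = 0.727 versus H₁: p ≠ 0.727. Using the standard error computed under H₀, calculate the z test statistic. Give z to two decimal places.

p̂ = 371/557 = 0.66607.
SE = √(p₀(1−p₀)/n) = √(0.19847/557) = 0.01888.
z = (0.66607 − 0.727)/0.01888 = -0.06093/0.01888 = -3.23.

z = -3.23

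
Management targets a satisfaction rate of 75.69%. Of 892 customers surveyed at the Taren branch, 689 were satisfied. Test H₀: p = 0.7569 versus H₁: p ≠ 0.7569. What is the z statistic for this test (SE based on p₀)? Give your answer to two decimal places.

z = 1.08

p̂ = 689/892 = 0.7724.
SE = √(p₀(1−p₀)/n) = √(0.184/892) = 0.0144.
z = (0.7724 − 0.7569)/0.0144 = 0.0155/0.0144 = 1.08.
p-value = 2·P(Z > 1.081) ≈ 0.2798.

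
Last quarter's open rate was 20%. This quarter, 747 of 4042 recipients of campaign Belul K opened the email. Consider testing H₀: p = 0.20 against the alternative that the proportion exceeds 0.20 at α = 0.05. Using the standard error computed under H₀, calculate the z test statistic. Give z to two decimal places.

z = -2.41

p̂ = 747/4042 ≈ 0.1848.
Under H₀, SE = √(0.2·0.8/4042) = √(3.95844e-05) = 0.0063.
z = (0.1848 − 0.2)/0.0063 = -0.0152/0.0063 = -2.41.
p-value = P(Z > -2.414) ≈ 0.9921, so at α = 0.05 we fail to reject H₀.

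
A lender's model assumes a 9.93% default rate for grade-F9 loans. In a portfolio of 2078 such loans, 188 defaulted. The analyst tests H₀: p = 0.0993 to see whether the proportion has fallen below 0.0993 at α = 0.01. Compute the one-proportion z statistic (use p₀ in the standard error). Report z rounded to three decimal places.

z = -1.346

p̂ = 188/2078 ≈ 0.09047.
Under H₀, SE = √(0.0993·0.9007/2078) = √(4.30412e-05) = 0.00656.
z = (0.09047 − 0.0993)/0.00656 = -0.00883/0.00656 = -1.346.
p-value = P(Z < -1.346) ≈ 0.0892, so at α = 0.01 we fail to reject H₀.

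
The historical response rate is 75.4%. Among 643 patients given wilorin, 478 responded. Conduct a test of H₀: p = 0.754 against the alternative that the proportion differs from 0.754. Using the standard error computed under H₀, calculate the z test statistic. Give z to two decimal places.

p̂ = 478/643 ≈ 0.7434.
Under H₀, SE = √(0.754·0.246/643) = √(0.000288467) = 0.0170.
z = (0.7434 − 0.754)/0.0170 = -0.0106/0.0170 = -0.62.
Two-sided p-value ≈ 2·Φ(−0.625) = 0.5322.

z = -0.62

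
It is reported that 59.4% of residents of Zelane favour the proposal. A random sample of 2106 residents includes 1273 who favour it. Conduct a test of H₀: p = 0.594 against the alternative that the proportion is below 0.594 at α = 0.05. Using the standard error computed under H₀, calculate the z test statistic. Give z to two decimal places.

p̂ = 1273/2106 = 0.6045.
SE = √(p₀(1−p₀)/n) = √(0.24116/2106) = 0.0107.
z = (0.6045 − 0.594)/0.0107 = 0.0105/0.0107 = 0.98.
p-value = P(Z < 0.978) ≈ 0.8359; since p > α = 0.05, fail to reject H₀.

z = 0.98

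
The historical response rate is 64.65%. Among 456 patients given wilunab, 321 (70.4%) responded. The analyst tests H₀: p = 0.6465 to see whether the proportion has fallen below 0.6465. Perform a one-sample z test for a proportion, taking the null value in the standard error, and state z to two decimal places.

z = 2.57

p̂ = 321/456 ≈ 0.70395.
Standard error under H₀: √(0.6465×0.3535/456) = 0.02239.
z = (0.70395 − 0.6465)/0.02239 = 0.05745/0.02239 = 2.57.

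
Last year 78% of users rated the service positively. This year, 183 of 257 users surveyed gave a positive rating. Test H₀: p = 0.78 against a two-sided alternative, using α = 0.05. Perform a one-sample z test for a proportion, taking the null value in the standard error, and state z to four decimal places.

z = -2.6292

p̂ = 183/257 ≈ 0.712062.
Under H₀, SE = √(0.78·0.22/257) = √(0.000667704) = 0.025840.
z = (0.712062 − 0.78)/0.025840 = -0.067938/0.025840 = -2.6292.
p-value = 2·P(Z > 2.629) ≈ 0.0086, so at α = 0.05 we reject H₀.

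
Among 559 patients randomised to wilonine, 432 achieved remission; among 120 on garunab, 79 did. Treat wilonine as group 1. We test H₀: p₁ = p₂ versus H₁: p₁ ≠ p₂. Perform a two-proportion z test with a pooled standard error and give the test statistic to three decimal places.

z = 2.637

p̂₁ = 432/559 ≈ 0.77281, p̂₂ = 79/120 ≈ 0.65833.
Pooled p̂ = (432+79)/(559+120) = 511/679 = 0.75258.
SE = √(p̂(1−p̂)(1/n₁+1/n₂)) = √(0.75258·0.24742·0.0101222) = √(0.00188481) = 0.04341.
z = (0.77281 − 0.65833)/0.04341 = 0.11448/0.04341 = 2.637.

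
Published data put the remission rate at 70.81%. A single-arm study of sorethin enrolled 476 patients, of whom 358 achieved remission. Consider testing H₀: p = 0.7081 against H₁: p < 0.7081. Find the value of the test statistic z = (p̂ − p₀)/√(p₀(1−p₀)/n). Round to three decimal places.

p̂ = 358/476 ≈ 0.752101.
SE = √(p₀(1−p₀)/n) = √(0.20669/476) = 0.020838.
z = (0.752101 − 0.7081)/0.020838 = 0.044001/0.020838 = 2.112.
p-value = P(Z < 2.112) ≈ 0.9826.

z = 2.112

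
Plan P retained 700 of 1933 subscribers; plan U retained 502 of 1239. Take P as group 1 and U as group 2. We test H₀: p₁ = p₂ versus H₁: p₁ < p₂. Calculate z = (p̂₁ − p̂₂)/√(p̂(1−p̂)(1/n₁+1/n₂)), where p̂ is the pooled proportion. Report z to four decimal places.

p̂₁ = 700/1933 = 0.362131, p̂₂ = 502/1239 = 0.405165.
Pooled p̂ = (700+502)/(1933+1239) = 1202/3172 = 0.378941.
SE = √(p̂(1−p̂)(1/n₁+1/n₂)) = √(0.378941·0.621059·0.00132443) = √(0.000311698) = 0.017655.
z = (0.362131 − 0.405165)/0.017655 = -0.043034/0.017655 = -2.4375.
p-value = P(Z < -2.438) ≈ 0.0074.

z = -2.4375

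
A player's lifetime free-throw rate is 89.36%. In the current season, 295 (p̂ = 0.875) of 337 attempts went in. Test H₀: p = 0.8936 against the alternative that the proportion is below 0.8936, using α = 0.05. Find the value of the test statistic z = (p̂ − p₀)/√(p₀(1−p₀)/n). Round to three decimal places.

p̂ = 295/337 ≈ 0.87537.
Standard error under H₀: √(0.8936×0.1064/337) = 0.01680.
z = (0.87537 − 0.8936)/0.01680 = -0.01823/0.01680 = -1.085.
p-value = P(Z < -1.085) ≈ 0.1389; since p > α = 0.05, fail to reject H₀.

z = -1.085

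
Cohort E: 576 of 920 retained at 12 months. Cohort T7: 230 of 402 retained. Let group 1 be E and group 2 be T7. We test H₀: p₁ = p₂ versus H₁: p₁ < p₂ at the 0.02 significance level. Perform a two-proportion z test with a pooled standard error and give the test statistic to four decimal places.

p̂₁ = 576/920 ≈ 0.626087, p̂₂ = 230/402 ≈ 0.572139.
Pooled p̂ = (576+230)/(920+402) = 806/1322 = 0.609682.
SE = √(p̂(1−p̂)(1/n₁+1/n₂)) = √(0.609682·0.390318·0.00357452) = √(0.000850627) = 0.029166.
z = (0.626087 − 0.572139)/0.029166 = 0.053948/0.029166 = 1.8497.
p-value = P(Z < 1.850) ≈ 0.9678, so at α = 0.02 we fail to reject H₀.

z = 1.8497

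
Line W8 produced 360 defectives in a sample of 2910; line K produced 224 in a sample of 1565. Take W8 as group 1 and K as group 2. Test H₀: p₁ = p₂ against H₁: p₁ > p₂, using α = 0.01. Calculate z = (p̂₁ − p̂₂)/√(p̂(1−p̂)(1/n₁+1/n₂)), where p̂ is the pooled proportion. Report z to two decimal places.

z = -1.84

p̂₁ = 360/2910 = 0.12371, p̂₂ = 224/1565 = 0.14313.
Pooled p̂ = (360+224)/(2910+1565) = 584/4475 = 0.13050.
SE = √(p̂(1−p̂)(1/n₁+1/n₂)) = √(0.13050·0.86950·0.00098262) = √(0.0001115) = 0.01056.
z = (0.12371 − 0.14313)/0.01056 = -0.01942/0.01056 = -1.84.
p-value = P(Z > -1.839) ≈ 0.9670. With α = 0.01, fail to reject H₀.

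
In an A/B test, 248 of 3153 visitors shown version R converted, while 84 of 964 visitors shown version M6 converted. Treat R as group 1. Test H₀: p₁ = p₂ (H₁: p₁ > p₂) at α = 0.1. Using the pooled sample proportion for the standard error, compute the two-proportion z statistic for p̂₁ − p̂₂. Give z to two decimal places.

z = -0.85

p̂₁ = 248/3153 = 0.07866, p̂₂ = 84/964 = 0.08714.
Pooled p̂ = (248+84)/(3153+964) = 332/4117 = 0.08064.
SE = √(0.0741382 × 0.0013545) = 0.01002.
z = (0.07866 − 0.08714)/0.01002 = -0.00848/0.01002 = -0.85.
p-value = P(Z > -0.846) ≈ 0.8013, so at α = 0.1 we fail to reject H₀.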